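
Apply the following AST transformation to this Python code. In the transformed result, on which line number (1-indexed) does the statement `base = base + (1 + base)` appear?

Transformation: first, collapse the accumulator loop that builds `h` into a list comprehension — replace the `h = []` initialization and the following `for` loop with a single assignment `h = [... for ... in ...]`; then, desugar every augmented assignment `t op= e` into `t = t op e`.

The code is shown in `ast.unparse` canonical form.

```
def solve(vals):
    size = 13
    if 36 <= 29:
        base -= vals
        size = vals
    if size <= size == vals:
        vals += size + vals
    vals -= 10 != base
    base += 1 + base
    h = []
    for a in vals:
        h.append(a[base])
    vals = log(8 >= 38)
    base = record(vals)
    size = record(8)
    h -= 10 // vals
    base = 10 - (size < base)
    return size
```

9

Transformed code:
def solve(vals):
    size = 13
    if 36 <= 29:
        base = base - vals
        size = vals
    if size <= size == vals:
        vals = vals + (size + vals)
    vals = vals - (10 != base)
    base = base + (1 + base)
    h = [a[base] for a in vals]
    vals = log(8 >= 38)
    base = record(vals)
    size = record(8)
    h = h - 10 // vals
    base = 10 - (size < base)
    return size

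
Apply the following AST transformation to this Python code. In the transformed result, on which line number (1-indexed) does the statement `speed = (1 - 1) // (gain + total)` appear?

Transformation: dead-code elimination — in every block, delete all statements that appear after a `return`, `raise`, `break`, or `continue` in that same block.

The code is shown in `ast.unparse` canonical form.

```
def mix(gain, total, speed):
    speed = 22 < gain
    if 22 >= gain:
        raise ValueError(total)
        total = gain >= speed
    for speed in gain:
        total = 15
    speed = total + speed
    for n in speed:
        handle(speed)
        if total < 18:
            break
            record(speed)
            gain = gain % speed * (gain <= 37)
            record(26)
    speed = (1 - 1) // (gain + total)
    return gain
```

12

Transformed code:
def mix(gain, total, speed):
    speed = 22 < gain
    if 22 >= gain:
        raise ValueError(total)
    for speed in gain:
        total = 15
    speed = total + speed
    for n in speed:
        handle(speed)
        if total < 18:
            break
    speed = (1 - 1) // (gain + total)
    return gain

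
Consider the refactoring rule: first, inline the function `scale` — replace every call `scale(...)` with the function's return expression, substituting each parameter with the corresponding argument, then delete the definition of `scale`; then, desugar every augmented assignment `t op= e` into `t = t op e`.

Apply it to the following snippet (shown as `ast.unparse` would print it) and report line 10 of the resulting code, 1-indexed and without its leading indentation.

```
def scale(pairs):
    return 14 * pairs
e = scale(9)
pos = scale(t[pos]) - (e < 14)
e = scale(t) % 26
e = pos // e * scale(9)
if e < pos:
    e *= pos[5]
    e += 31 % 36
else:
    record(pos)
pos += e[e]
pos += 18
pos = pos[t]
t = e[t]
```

pos = pos + e[e]

Transformed code:
e = 14 * 9
pos = 14 * t[pos] - (e < 14)
e = 14 * t % 26
e = pos // e * (14 * 9)
if e < pos:
    e = e * pos[5]
    e = e + 31 % 36
else:
    record(pos)
pos = pos + e[e]
pos = pos + 18
pos = pos[t]
t = e[t]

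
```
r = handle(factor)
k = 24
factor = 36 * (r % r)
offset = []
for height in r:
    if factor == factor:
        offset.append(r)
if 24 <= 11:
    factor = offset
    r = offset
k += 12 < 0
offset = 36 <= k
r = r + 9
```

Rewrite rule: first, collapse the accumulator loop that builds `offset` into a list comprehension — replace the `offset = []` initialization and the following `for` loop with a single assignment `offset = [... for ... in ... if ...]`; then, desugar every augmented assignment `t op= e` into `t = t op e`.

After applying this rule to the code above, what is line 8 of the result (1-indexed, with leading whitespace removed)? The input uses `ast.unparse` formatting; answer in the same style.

k = k + (12 < 0)

Transformed code:
r = handle(factor)
k = 24
factor = 36 * (r % r)
offset = [r for height in r if factor == factor]
if 24 <= 11:
    factor = offset
    r = offset
k = k + (12 < 0)
offset = 36 <= k
r = r + 9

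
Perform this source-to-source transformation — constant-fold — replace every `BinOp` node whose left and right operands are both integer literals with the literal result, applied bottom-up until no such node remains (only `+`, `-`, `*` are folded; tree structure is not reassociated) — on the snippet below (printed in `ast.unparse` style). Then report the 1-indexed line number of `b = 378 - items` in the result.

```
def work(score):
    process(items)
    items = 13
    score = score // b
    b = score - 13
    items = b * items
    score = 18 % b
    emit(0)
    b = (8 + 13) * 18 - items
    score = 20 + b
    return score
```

9

Transformed code:
def work(score):
    process(items)
    items = 13
    score = score // b
    b = score - 13
    items = b * items
    score = 18 % b
    emit(0)
    b = 378 - items
    score = 20 + b
    return score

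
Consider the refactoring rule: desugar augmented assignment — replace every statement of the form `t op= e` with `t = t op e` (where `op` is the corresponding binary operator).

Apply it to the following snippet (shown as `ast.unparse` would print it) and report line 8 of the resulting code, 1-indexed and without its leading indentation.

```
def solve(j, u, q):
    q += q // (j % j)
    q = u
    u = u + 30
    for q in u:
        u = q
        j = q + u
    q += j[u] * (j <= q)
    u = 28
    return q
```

q = q + j[u] * (j <= q)

Transformed code:
def solve(j, u, q):
    q = q + q // (j % j)
    q = u
    u = u + 30
    for q in u:
        u = q
        j = q + u
    q = q + j[u] * (j <= q)
    u = 28
    return q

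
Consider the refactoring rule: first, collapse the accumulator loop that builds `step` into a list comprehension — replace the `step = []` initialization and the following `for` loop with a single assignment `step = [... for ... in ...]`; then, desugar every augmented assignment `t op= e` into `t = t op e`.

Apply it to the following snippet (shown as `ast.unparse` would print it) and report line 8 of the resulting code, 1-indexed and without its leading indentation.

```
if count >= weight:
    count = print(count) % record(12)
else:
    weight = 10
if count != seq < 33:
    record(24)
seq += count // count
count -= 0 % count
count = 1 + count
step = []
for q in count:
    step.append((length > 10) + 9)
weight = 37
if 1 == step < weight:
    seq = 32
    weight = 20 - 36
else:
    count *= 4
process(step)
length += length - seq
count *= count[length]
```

count = count - 0 % count

Transformed code:
if count >= weight:
    count = print(count) % record(12)
else:
    weight = 10
if count != seq < 33:
    record(24)
seq = seq + count // count
count = count - 0 % count
count = 1 + count
step = [(length > 10) + 9 for q in count]
weight = 37
if 1 == step < weight:
    seq = 32
    weight = 20 - 36
else:
    count = count * 4
process(step)
length = length + (length - seq)
count = count * count[length]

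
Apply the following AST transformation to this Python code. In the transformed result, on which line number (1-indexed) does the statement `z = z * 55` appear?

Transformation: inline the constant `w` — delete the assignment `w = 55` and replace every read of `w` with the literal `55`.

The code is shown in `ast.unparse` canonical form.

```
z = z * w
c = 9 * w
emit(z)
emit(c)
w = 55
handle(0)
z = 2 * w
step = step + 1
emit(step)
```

1

Transformed code:
z = z * 55
c = 9 * 55
emit(z)
emit(c)
handle(0)
z = 2 * 55
step = step + 1
emit(step)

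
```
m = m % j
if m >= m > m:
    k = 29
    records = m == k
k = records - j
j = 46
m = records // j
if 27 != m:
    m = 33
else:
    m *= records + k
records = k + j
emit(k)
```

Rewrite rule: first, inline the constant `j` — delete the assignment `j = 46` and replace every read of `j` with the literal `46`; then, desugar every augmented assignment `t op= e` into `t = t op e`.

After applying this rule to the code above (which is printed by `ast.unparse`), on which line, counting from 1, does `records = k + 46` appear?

Transformed code:
m = m % 46
if m >= m > m:
    k = 29
    records = m == k
k = records - 46
m = records // 46
if 27 != m:
    m = 33
else:
    m = m * (records + k)
records = k + 46
emit(k)

11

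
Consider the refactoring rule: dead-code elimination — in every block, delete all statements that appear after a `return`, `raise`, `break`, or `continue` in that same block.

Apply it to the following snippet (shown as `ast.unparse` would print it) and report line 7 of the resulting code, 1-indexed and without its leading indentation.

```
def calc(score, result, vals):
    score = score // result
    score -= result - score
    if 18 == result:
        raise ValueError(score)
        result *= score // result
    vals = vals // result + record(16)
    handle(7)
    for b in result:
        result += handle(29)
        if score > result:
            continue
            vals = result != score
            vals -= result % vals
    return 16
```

handle(7)

Transformed code:
def calc(score, result, vals):
    score = score // result
    score -= result - score
    if 18 == result:
        raise ValueError(score)
    vals = vals // result + record(16)
    handle(7)
    for b in result:
        result += handle(29)
        if score > result:
            continue
    return 16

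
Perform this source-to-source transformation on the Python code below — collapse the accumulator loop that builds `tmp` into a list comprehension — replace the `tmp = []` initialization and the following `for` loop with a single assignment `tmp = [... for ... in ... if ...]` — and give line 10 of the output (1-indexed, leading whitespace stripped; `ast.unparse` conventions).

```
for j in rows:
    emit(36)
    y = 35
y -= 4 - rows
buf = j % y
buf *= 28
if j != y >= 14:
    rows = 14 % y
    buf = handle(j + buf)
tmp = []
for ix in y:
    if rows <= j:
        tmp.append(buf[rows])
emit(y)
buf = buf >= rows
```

Transformed code:
for j in rows:
    emit(36)
    y = 35
y -= 4 - rows
buf = j % y
buf *= 28
if j != y >= 14:
    rows = 14 % y
    buf = handle(j + buf)
tmp = [buf[rows] for ix in y if rows <= j]
emit(y)
buf = buf >= rows

tmp = [buf[rows] for ix in y if rows <= j]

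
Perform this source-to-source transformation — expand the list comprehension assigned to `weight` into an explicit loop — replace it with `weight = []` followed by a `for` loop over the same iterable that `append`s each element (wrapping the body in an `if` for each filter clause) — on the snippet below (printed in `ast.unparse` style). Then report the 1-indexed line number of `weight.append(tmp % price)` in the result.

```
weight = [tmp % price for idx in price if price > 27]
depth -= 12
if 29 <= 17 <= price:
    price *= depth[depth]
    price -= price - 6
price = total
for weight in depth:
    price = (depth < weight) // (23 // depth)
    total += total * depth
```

Transformed code:
weight = []
for idx in price:
    if price > 27:
        weight.append(tmp % price)
depth -= 12
if 29 <= 17 <= price:
    price *= depth[depth]
    price -= price - 6
price = total
for weight in depth:
    price = (depth < weight) // (23 // depth)
    total += total * depth

4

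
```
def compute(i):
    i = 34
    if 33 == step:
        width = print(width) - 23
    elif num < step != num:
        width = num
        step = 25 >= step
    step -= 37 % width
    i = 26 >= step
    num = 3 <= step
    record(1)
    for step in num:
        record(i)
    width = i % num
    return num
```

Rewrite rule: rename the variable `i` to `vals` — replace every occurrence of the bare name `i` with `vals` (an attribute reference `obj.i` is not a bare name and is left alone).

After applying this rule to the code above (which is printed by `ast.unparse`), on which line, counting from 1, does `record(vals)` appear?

13

Transformed code:
def compute(vals):
    vals = 34
    if 33 == step:
        width = print(width) - 23
    elif num < step != num:
        width = num
        step = 25 >= step
    step -= 37 % width
    vals = 26 >= step
    num = 3 <= step
    record(1)
    for step in num:
        record(vals)
    width = vals % num
    return num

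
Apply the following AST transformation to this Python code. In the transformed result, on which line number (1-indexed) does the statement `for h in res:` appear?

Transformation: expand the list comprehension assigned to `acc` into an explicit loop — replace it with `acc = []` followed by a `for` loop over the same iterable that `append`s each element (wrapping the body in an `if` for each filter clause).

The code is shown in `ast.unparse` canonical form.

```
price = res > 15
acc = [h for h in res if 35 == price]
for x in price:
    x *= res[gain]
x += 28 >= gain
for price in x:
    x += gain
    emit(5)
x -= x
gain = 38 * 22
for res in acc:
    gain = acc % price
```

3

Transformed code:
price = res > 15
acc = []
for h in res:
    if 35 == price:
        acc.append(h)
for x in price:
    x *= res[gain]
x += 28 >= gain
for price in x:
    x += gain
    emit(5)
x -= x
gain = 38 * 22
for res in acc:
    gain = acc % price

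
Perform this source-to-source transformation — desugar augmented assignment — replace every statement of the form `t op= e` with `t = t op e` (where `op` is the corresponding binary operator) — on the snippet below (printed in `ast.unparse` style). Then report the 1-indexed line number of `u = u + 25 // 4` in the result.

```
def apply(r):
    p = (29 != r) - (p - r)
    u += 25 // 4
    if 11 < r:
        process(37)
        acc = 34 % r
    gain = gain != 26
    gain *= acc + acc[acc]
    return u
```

Transformed code:
def apply(r):
    p = (29 != r) - (p - r)
    u = u + 25 // 4
    if 11 < r:
        process(37)
        acc = 34 % r
    gain = gain != 26
    gain = gain * (acc + acc[acc])
    return u

3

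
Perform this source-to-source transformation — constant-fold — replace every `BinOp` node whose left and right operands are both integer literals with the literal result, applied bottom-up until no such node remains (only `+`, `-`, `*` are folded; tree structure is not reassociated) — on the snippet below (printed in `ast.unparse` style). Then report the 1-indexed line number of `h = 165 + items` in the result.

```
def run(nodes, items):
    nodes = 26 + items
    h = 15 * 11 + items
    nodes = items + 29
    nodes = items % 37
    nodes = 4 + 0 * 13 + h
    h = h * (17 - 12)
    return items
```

3

Transformed code:
def run(nodes, items):
    nodes = 26 + items
    h = 165 + items
    nodes = items + 29
    nodes = items % 37
    nodes = 4 + h
    h = h * 5
    return items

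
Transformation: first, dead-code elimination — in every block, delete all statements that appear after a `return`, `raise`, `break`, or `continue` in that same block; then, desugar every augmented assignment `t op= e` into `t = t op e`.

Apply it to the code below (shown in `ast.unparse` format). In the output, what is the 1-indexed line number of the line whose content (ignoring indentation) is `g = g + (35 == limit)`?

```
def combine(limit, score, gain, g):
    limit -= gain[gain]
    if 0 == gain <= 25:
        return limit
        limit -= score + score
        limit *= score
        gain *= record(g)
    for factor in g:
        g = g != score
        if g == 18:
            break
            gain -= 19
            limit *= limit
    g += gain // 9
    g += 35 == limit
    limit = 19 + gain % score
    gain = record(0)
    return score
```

Transformed code:
def combine(limit, score, gain, g):
    limit = limit - gain[gain]
    if 0 == gain <= 25:
        return limit
    for factor in g:
        g = g != score
        if g == 18:
            break
    g = g + gain // 9
    g = g + (35 == limit)
    limit = 19 + gain % score
    gain = record(0)
    return score

10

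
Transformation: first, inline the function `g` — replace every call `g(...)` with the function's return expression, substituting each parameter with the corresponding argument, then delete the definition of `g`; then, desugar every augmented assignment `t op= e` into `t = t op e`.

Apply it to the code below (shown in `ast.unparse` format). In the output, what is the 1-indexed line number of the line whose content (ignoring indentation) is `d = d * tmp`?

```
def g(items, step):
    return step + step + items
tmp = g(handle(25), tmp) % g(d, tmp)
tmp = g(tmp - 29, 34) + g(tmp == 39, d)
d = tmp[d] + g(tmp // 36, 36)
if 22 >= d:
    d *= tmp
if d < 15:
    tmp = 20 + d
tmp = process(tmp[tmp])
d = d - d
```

5

Transformed code:
tmp = (tmp + tmp + handle(25)) % (tmp + tmp + d)
tmp = 34 + 34 + (tmp - 29) + (d + d + (tmp == 39))
d = tmp[d] + (36 + 36 + tmp // 36)
if 22 >= d:
    d = d * tmp
if d < 15:
    tmp = 20 + d
tmp = process(tmp[tmp])
d = d - d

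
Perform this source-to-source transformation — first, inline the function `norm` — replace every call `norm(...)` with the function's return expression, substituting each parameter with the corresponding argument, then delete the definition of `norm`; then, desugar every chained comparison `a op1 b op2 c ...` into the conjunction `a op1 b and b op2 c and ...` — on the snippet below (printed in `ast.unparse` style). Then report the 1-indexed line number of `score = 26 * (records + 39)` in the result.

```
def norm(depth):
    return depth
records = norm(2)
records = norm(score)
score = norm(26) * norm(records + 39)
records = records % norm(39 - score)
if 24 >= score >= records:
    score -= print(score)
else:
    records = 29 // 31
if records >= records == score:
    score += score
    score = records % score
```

Transformed code:
records = 2
records = score
score = 26 * (records + 39)
records = records % (39 - score)
if 24 >= score and score >= records:
    score -= print(score)
else:
    records = 29 // 31
if records >= records and records == score:
    score += score
    score = records % score

3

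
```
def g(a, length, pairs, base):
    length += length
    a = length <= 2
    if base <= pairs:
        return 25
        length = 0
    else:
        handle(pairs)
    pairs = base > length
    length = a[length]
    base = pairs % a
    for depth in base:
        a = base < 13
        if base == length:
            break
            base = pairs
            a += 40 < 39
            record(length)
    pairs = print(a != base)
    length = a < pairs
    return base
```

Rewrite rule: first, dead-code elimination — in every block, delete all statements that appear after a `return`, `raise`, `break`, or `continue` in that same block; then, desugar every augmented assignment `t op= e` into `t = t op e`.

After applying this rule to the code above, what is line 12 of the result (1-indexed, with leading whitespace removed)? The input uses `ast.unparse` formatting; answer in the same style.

Transformed code:
def g(a, length, pairs, base):
    length = length + length
    a = length <= 2
    if base <= pairs:
        return 25
    else:
        handle(pairs)
    pairs = base > length
    length = a[length]
    base = pairs % a
    for depth in base:
        a = base < 13
        if base == length:
            break
    pairs = print(a != base)
    length = a < pairs
    return base

a = base < 13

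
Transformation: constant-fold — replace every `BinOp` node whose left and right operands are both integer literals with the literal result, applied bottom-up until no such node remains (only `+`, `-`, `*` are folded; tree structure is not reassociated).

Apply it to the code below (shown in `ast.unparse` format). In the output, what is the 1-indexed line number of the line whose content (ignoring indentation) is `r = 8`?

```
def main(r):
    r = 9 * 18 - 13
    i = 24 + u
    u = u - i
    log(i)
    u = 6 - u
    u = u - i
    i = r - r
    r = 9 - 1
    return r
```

9

Transformed code:
def main(r):
    r = 149
    i = 24 + u
    u = u - i
    log(i)
    u = 6 - u
    u = u - i
    i = r - r
    r = 8
    return r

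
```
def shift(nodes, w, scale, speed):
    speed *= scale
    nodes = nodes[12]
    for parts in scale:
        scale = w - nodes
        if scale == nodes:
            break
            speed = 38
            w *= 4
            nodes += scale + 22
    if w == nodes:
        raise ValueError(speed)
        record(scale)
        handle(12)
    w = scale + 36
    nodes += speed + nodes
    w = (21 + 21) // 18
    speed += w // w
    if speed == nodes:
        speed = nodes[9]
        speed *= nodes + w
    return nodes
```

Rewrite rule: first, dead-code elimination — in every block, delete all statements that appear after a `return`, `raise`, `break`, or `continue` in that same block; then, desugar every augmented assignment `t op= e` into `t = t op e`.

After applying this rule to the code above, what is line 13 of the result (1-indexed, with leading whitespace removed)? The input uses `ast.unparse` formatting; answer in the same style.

Transformed code:
def shift(nodes, w, scale, speed):
    speed = speed * scale
    nodes = nodes[12]
    for parts in scale:
        scale = w - nodes
        if scale == nodes:
            break
    if w == nodes:
        raise ValueError(speed)
    w = scale + 36
    nodes = nodes + (speed + nodes)
    w = (21 + 21) // 18
    speed = speed + w // w
    if speed == nodes:
        speed = nodes[9]
        speed = speed * (nodes + w)
    return nodes

speed = speed + w // w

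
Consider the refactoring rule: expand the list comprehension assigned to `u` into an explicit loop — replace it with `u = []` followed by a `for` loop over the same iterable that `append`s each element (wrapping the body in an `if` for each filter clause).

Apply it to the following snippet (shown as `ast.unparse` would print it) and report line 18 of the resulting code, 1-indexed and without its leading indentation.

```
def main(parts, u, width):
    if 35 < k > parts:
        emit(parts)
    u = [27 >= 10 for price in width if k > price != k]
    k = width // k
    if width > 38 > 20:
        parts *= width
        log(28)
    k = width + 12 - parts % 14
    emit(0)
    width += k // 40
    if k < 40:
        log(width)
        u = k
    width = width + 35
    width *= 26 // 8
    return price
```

width = width + 35

Transformed code:
def main(parts, u, width):
    if 35 < k > parts:
        emit(parts)
    u = []
    for price in width:
        if k > price != k:
            u.append(27 >= 10)
    k = width // k
    if width > 38 > 20:
        parts *= width
        log(28)
    k = width + 12 - parts % 14
    emit(0)
    width += k // 40
    if k < 40:
        log(width)
        u = k
    width = width + 35
    width *= 26 // 8
    return price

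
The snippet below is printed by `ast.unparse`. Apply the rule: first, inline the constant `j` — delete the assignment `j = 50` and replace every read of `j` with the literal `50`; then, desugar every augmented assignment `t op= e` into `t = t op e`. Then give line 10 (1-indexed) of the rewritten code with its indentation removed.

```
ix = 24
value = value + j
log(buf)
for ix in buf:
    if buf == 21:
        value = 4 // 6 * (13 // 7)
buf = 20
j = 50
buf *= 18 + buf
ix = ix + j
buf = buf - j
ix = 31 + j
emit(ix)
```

buf = buf - 50

Transformed code:
ix = 24
value = value + 50
log(buf)
for ix in buf:
    if buf == 21:
        value = 4 // 6 * (13 // 7)
buf = 20
buf = buf * (18 + buf)
ix = ix + 50
buf = buf - 50
ix = 31 + 50
emit(ix)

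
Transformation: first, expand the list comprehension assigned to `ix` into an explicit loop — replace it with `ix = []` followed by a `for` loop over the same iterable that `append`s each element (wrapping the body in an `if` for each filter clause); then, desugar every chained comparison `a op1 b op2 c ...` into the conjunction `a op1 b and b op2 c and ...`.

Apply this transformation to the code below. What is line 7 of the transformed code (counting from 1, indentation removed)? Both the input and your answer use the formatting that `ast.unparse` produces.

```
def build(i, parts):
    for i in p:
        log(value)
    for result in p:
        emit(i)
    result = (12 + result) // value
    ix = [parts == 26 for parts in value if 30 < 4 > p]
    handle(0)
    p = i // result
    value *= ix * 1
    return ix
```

ix = []

Transformed code:
def build(i, parts):
    for i in p:
        log(value)
    for result in p:
        emit(i)
    result = (12 + result) // value
    ix = []
    for parts in value:
        if 30 < 4 and 4 > p:
            ix.append(parts == 26)
    handle(0)
    p = i // result
    value *= ix * 1
    return ix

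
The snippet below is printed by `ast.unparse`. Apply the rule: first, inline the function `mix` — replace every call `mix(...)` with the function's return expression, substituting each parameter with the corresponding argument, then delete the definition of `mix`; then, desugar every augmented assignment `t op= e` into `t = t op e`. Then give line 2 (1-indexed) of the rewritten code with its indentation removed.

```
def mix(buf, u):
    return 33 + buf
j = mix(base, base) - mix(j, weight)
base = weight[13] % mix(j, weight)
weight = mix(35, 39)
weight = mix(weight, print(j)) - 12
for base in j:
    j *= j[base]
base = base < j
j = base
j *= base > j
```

Transformed code:
j = 33 + base - (33 + j)
base = weight[13] % (33 + j)
weight = 33 + 35
weight = 33 + weight - 12
for base in j:
    j = j * j[base]
base = base < j
j = base
j = j * (base > j)

base = weight[13] % (33 + j)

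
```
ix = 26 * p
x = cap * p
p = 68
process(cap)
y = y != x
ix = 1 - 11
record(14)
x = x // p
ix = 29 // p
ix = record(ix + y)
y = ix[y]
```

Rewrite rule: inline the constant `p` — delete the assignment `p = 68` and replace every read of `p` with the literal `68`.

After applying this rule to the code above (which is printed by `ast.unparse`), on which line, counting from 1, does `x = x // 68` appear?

7

Transformed code:
ix = 26 * 68
x = cap * 68
process(cap)
y = y != x
ix = 1 - 11
record(14)
x = x // 68
ix = 29 // 68
ix = record(ix + y)
y = ix[y]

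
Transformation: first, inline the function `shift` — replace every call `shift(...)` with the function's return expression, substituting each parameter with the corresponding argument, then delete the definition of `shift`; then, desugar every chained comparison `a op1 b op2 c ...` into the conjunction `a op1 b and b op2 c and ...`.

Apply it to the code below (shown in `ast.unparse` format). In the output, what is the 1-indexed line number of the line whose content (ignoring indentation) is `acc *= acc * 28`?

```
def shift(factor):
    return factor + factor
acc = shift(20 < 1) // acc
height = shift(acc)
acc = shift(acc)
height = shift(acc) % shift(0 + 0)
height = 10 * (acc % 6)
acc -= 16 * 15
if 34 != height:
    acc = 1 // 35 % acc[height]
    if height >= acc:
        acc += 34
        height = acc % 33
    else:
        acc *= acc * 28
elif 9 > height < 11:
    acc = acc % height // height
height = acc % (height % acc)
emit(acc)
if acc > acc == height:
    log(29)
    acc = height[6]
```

Transformed code:
acc = ((20 < 1) + (20 < 1)) // acc
height = acc + acc
acc = acc + acc
height = (acc + acc) % (0 + 0 + (0 + 0))
height = 10 * (acc % 6)
acc -= 16 * 15
if 34 != height:
    acc = 1 // 35 % acc[height]
    if height >= acc:
        acc += 34
        height = acc % 33
    else:
        acc *= acc * 28
elif 9 > height and height < 11:
    acc = acc % height // height
height = acc % (height % acc)
emit(acc)
if acc > acc and acc == height:
    log(29)
    acc = height[6]

13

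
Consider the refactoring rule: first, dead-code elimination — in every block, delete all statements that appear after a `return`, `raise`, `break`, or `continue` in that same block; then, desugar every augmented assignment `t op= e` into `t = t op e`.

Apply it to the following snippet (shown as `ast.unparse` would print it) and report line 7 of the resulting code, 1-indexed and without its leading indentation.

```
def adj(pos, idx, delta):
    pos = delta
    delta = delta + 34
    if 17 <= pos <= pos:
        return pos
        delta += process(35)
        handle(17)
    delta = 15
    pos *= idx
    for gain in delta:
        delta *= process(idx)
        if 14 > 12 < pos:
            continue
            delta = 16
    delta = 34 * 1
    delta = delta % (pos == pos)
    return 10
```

pos = pos * idx

Transformed code:
def adj(pos, idx, delta):
    pos = delta
    delta = delta + 34
    if 17 <= pos <= pos:
        return pos
    delta = 15
    pos = pos * idx
    for gain in delta:
        delta = delta * process(idx)
        if 14 > 12 < pos:
            continue
    delta = 34 * 1
    delta = delta % (pos == pos)
    return 10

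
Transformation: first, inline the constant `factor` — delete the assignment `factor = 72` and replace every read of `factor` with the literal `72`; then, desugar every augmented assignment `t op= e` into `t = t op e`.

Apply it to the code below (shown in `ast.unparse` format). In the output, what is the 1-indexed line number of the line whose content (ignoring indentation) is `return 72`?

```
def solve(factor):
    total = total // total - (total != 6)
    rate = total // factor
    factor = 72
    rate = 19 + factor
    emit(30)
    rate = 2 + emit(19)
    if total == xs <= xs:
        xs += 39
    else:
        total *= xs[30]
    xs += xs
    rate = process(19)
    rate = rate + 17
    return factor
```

Transformed code:
def solve(factor):
    total = total // total - (total != 6)
    rate = total // 72
    rate = 19 + 72
    emit(30)
    rate = 2 + emit(19)
    if total == xs <= xs:
        xs = xs + 39
    else:
        total = total * xs[30]
    xs = xs + xs
    rate = process(19)
    rate = rate + 17
    return 72

14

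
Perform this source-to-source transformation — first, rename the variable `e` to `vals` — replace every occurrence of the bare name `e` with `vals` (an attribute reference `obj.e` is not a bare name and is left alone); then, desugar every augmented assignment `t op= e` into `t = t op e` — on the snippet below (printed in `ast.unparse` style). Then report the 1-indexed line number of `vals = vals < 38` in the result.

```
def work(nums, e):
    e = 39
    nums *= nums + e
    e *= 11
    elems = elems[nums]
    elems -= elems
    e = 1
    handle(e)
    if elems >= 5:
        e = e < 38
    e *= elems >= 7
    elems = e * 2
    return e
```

10

Transformed code:
def work(nums, vals):
    vals = 39
    nums = nums * (nums + vals)
    vals = vals * 11
    elems = elems[nums]
    elems = elems - elems
    vals = 1
    handle(vals)
    if elems >= 5:
        vals = vals < 38
    vals = vals * (elems >= 7)
    elems = vals * 2
    return vals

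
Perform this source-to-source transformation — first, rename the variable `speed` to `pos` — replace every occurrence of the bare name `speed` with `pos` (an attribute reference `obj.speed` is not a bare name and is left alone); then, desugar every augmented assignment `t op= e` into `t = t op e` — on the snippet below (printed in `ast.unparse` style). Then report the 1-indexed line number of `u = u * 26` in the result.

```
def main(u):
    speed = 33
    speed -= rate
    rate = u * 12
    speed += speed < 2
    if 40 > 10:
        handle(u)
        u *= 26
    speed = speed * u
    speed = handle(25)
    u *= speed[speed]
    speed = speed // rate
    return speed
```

Transformed code:
def main(u):
    pos = 33
    pos = pos - rate
    rate = u * 12
    pos = pos + (pos < 2)
    if 40 > 10:
        handle(u)
        u = u * 26
    pos = pos * u
    pos = handle(25)
    u = u * pos[pos]
    pos = pos // rate
    return pos

8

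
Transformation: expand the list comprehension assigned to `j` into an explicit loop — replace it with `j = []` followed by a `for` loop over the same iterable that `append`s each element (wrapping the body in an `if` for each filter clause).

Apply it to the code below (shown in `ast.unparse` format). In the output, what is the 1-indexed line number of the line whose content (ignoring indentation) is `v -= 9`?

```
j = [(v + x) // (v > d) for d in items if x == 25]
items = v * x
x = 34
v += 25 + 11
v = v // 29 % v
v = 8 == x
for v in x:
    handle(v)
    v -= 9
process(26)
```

12

Transformed code:
j = []
for d in items:
    if x == 25:
        j.append((v + x) // (v > d))
items = v * x
x = 34
v += 25 + 11
v = v // 29 % v
v = 8 == x
for v in x:
    handle(v)
    v -= 9
process(26)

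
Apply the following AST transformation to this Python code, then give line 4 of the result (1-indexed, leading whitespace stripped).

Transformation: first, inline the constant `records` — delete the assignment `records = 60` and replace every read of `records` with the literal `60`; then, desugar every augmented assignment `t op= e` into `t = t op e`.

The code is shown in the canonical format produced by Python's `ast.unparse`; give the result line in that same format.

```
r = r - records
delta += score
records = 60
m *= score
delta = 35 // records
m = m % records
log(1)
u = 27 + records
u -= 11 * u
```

delta = 35 // 60

Transformed code:
r = r - 60
delta = delta + score
m = m * score
delta = 35 // 60
m = m % 60
log(1)
u = 27 + 60
u = u - 11 * u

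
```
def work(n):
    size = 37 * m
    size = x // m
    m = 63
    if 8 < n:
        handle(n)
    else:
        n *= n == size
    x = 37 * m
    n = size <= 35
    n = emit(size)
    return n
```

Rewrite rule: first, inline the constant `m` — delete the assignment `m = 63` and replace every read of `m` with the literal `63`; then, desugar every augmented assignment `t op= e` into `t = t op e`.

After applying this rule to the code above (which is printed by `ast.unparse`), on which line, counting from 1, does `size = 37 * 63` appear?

2

Transformed code:
def work(n):
    size = 37 * 63
    size = x // 63
    if 8 < n:
        handle(n)
    else:
        n = n * (n == size)
    x = 37 * 63
    n = size <= 35
    n = emit(size)
    return n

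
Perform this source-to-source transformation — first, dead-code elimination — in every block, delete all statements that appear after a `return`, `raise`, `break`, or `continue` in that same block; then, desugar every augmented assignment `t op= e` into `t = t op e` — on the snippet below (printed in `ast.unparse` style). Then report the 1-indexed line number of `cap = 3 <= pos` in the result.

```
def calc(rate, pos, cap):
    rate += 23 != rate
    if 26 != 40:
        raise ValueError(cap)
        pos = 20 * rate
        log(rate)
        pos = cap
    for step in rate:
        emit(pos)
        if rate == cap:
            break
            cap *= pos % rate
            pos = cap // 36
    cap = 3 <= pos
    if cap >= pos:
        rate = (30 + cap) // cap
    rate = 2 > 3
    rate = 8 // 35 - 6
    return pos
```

9

Transformed code:
def calc(rate, pos, cap):
    rate = rate + (23 != rate)
    if 26 != 40:
        raise ValueError(cap)
    for step in rate:
        emit(pos)
        if rate == cap:
            break
    cap = 3 <= pos
    if cap >= pos:
        rate = (30 + cap) // cap
    rate = 2 > 3
    rate = 8 // 35 - 6
    return pos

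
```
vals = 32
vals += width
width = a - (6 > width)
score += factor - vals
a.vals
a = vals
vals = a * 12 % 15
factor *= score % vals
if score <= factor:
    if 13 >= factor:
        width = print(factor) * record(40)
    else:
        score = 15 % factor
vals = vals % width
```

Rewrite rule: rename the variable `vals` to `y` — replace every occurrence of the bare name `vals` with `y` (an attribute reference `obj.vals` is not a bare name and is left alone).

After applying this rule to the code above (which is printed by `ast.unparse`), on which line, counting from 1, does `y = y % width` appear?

Transformed code:
y = 32
y += width
width = a - (6 > width)
score += factor - y
a.vals
a = y
y = a * 12 % 15
factor *= score % y
if score <= factor:
    if 13 >= factor:
        width = print(factor) * record(40)
    else:
        score = 15 % factor
y = y % width

14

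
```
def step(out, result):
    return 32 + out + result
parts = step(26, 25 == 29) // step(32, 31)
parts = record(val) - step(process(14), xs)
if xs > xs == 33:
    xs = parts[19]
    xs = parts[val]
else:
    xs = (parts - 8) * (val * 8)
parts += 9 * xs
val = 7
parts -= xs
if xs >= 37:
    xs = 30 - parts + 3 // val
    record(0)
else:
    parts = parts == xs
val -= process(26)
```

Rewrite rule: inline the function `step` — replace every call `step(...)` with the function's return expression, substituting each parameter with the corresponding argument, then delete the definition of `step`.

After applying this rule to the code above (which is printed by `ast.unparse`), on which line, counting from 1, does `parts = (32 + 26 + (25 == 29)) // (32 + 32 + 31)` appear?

Transformed code:
parts = (32 + 26 + (25 == 29)) // (32 + 32 + 31)
parts = record(val) - (32 + process(14) + xs)
if xs > xs == 33:
    xs = parts[19]
    xs = parts[val]
else:
    xs = (parts - 8) * (val * 8)
parts += 9 * xs
val = 7
parts -= xs
if xs >= 37:
    xs = 30 - parts + 3 // val
    record(0)
else:
    parts = parts == xs
val -= process(26)

1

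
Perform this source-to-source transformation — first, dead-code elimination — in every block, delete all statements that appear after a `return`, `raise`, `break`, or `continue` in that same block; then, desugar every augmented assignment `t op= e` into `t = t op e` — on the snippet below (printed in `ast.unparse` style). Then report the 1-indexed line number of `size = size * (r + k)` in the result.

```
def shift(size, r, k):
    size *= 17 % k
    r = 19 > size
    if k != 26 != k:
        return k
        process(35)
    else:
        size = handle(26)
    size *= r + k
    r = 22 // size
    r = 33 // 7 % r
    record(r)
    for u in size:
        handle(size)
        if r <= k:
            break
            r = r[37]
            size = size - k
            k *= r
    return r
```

8

Transformed code:
def shift(size, r, k):
    size = size * (17 % k)
    r = 19 > size
    if k != 26 != k:
        return k
    else:
        size = handle(26)
    size = size * (r + k)
    r = 22 // size
    r = 33 // 7 % r
    record(r)
    for u in size:
        handle(size)
        if r <= k:
            break
    return r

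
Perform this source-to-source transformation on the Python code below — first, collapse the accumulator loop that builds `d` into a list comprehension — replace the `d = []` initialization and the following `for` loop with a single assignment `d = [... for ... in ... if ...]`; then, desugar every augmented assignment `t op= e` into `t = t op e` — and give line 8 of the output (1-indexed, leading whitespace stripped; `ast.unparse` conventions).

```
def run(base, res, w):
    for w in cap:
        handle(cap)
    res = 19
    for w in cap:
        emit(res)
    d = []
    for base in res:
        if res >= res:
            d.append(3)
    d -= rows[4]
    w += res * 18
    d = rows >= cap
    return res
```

Transformed code:
def run(base, res, w):
    for w in cap:
        handle(cap)
    res = 19
    for w in cap:
        emit(res)
    d = [3 for base in res if res >= res]
    d = d - rows[4]
    w = w + res * 18
    d = rows >= cap
    return res

d = d - rows[4]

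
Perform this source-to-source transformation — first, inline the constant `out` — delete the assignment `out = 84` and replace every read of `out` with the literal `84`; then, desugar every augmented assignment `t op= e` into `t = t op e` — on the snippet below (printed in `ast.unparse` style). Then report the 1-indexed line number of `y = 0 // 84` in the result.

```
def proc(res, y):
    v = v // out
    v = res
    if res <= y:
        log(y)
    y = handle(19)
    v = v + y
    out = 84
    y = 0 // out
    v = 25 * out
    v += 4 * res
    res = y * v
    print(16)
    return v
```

Transformed code:
def proc(res, y):
    v = v // 84
    v = res
    if res <= y:
        log(y)
    y = handle(19)
    v = v + y
    y = 0 // 84
    v = 25 * 84
    v = v + 4 * res
    res = y * v
    print(16)
    return v

8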